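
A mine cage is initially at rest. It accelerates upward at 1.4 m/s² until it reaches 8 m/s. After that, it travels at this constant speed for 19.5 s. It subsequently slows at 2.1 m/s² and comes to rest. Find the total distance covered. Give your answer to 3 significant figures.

Phase 1 (accelerating): v₀ = 0 m/s, a = 1.4 m/s².
v = v₀ + at → t = (8 − 0) / 1.4 = 5.71 s
v² = v₀² + 2aΔx → Δx = (8² − 0²)/(2·1.4) = 22.9 m

Phase 2 (constant speed): v₀ = 8.00 m/s, a = 0 m/s².
v = v₀ + at = 8.00 + (0)(19.5) = 8.00 m/s
Δx = v₀t + ½at² = 8.00·19.5 + 0.5·0·19.5² = 156 m

Phase 3 (decelerating): v₀ = 8.00 m/s, a = -2.1 m/s².
v = v₀ + at → t = (0 − 8.00) / -2.1 = 3.81 s
v² = v₀² + 2aΔx → Δx = (0² − 8.00²)/(2·-2.1) = 15.2 m
Total distance = 22.9 + 156 + 15.2 = 194 m

194 m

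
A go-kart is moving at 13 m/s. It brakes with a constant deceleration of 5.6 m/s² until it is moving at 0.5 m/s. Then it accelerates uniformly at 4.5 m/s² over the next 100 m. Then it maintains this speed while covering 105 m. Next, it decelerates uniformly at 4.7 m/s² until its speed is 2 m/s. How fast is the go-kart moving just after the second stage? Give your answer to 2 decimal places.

Phase 1 (decelerating): v₀ = 13.0 m/s, a = -5.6 m/s².
v = v₀ + at → t = (0.5 − 13.0) / -5.6 = 2.23 s
v² = v₀² + 2aΔx → Δx = (0.5² − 13.0²)/(2·-5.6) = 15.1 m

Phase 2 (accelerating): v₀ = 0.500 m/s, a = 4.5 m/s².
v² = v₀² + 2aΔx = 0.500² + 2·4.5·100 = 900 → v = 30.0 m/s
t = (v − v₀)/a = (30.0 − 0.500)/4.5 = 6.56 s
Speed at end of phase 2 = 30.0 m/s

30.00 m/s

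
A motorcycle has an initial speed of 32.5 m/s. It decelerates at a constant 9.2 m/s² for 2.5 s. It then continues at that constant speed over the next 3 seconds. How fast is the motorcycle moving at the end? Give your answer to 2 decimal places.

Phase 1 (decelerating): v₀ = 32.5 m/s, a = -9.2 m/s².
v = v₀ + at = 32.5 + (-9.2)(2.5) = 9.50 m/s
Δx = v₀t + ½at² = 32.5·2.5 + 0.5·-9.2·2.5² = 52.5 m

Phase 2 (constant speed): v₀ = 9.50 m/s, a = 0 m/s².
v = v₀ + at = 9.50 + (0)(3) = 9.50 m/s
Δx = v₀t + ½at² = 9.50·3 + 0.5·0·3² = 28.5 m
Final speed = 9.50 m/s

9.50 m/s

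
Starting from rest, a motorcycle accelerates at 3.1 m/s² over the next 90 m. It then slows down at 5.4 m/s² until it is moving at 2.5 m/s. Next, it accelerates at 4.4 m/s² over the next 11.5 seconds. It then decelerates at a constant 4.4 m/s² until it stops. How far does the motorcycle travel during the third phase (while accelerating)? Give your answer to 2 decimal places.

Phase 1 (accelerating): v₀ = 0 m/s, a = 3.1 m/s².
v² = v₀² + 2aΔx = 0² + 2·3.1·90 = 558 → v = 23.6 m/s
t = (v − v₀)/a = (23.6 − 0)/3.1 = 7.62 s

Phase 2 (decelerating): v₀ = 23.6 m/s, a = -5.4 m/s².
v = v₀ + at → t = (2.5 − 23.6) / -5.4 = 3.91 s
v² = v₀² + 2aΔx → Δx = (2.5² − 23.6²)/(2·-5.4) = 51.1 m

Phase 3 (accelerating): v₀ = 2.50 m/s, a = 4.4 m/s².
v = v₀ + at = 2.50 + (4.4)(11.5) = 53.1 m/s
Δx = v₀t + ½at² = 2.50·11.5 + 0.5·4.4·11.5² = 320 m
Distance in phase 3 = 320 m

319.70 m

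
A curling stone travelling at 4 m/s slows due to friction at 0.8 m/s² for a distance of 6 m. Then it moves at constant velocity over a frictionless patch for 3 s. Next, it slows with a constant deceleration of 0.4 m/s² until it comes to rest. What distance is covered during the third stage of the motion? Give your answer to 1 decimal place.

Phase 1 (decelerating): v₀ = 4.00 m/s, a = -0.8 m/s².
v² = v₀² + 2aΔx = 4.00² + 2·-0.8·6 = 6.40 → v = 2.53 m/s
t = (v − v₀)/a = (2.53 − 4.00)/-0.8 = 1.84 s

Phase 2 (constant speed): v₀ = 2.53 m/s, a = 0 m/s².
v = v₀ + at = 2.53 + (0)(3) = 2.53 m/s
Δx = v₀t + ½at² = 2.53·3 + 0.5·0·3² = 7.59 m

Phase 3 (decelerating): v₀ = 2.53 m/s, a = -0.4 m/s².
v = v₀ + at → t = (0 − 2.53) / -0.4 = 6.32 s
v² = v₀² + 2aΔx → Δx = (0² − 2.53²)/(2·-0.4) = 8.00 m
Distance in phase 3 = 8.00 m

8.0 m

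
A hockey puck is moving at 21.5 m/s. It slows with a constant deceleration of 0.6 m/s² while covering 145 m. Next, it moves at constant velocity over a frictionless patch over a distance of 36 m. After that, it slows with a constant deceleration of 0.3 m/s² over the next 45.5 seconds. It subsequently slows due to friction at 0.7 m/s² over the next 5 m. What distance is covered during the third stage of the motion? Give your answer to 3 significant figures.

Phase 1 (decelerating): v₀ = 21.5 m/s, a = -0.6 m/s².
v² = v₀² + 2aΔx = 21.5² + 2·-0.6·145 = 288 → v = 17.0 m/s
t = (v − v₀)/a = (17.0 − 21.5)/-0.6 = 7.54 s

Phase 2 (constant speed): v₀ = 17.0 m/s, a = 0 m/s².
Constant speed: t = d/v = 36/17.0 = 2.12 s

Phase 3 (decelerating): v₀ = 17.0 m/s, a = -0.3 m/s².
v = v₀ + at = 17.0 + (-0.3)(45.5) = 3.33 m/s
Δx = v₀t + ½at² = 17.0·45.5 + 0.5·-0.3·45.5² = 462 m
Distance in phase 3 = 462 m

462 m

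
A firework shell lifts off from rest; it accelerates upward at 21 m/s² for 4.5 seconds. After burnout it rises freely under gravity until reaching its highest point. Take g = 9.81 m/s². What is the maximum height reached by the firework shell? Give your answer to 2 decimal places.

667.79 m

Phase 1 (powered ascent): v₀ = 0 m/s, a = 21 m/s².
v = v₀ + at = 0 + (21)(4.5) = 94.5 m/s
Δx = v₀t + ½at² = 0·4.5 + 0.5·21·4.5² = 213 m

Phase 2 (coasting upward): v₀ = 94.5 m/s, a = -9.81 m/s².
v = v₀ + at → t = (0 − 94.5) / -9.81 = 9.63 s
v² = v₀² + 2aΔx → Δx = (0² − 94.5²)/(2·-9.81) = 455 m
Maximum height = 213 + 455 = 668 m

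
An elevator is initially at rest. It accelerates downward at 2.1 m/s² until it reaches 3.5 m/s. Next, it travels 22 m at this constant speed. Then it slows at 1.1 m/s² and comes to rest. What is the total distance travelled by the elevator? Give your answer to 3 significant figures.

30.5 m

Phase 1 (accelerating): v₀ = 0 m/s, a = 2.1 m/s².
v = v₀ + at → t = (3.5 − 0) / 2.1 = 1.67 s
v² = v₀² + 2aΔx → Δx = (3.5² − 0²)/(2·2.1) = 2.92 m

Phase 2 (constant speed): v₀ = 3.50 m/s, a = 0 m/s².
Constant speed: t = d/v = 22/3.50 = 6.29 s

Phase 3 (decelerating): v₀ = 3.50 m/s, a = -1.1 m/s².
v = v₀ + at → t = (0 − 3.50) / -1.1 = 3.18 s
v² = v₀² + 2aΔx → Δx = (0² − 3.50²)/(2·-1.1) = 5.57 m
Total distance = 2.92 + 22.0 + 5.57 = 30.5 m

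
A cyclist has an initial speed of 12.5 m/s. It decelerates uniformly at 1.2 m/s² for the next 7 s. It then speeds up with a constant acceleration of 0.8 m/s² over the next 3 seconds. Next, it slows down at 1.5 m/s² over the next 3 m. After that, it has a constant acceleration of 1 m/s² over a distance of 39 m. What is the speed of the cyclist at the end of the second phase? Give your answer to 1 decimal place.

Phase 1 (decelerating): v₀ = 12.5 m/s, a = -1.2 m/s².
v = v₀ + at = 12.5 + (-1.2)(7) = 4.10 m/s
Δx = v₀t + ½at² = 12.5·7 + 0.5·-1.2·7² = 58.1 m

Phase 2 (accelerating): v₀ = 4.10 m/s, a = 0.8 m/s².
v = v₀ + at = 4.10 + (0.8)(3) = 6.50 m/s
Δx = v₀t + ½at² = 4.10·3 + 0.5·0.8·3² = 15.9 m
Speed at end of phase 2 = 6.50 m/s

6.5 m/s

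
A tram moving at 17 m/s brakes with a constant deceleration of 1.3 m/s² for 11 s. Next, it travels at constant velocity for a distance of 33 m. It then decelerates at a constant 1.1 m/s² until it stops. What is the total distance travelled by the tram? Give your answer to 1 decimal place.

Phase 1 (decelerating): v₀ = 17.0 m/s, a = -1.3 m/s².
v = v₀ + at = 17.0 + (-1.3)(11) = 2.70 m/s
Δx = v₀t + ½at² = 17.0·11 + 0.5·-1.3·11² = 108 m

Phase 2 (constant speed): v₀ = 2.70 m/s, a = 0 m/s².
Constant speed: t = d/v = 33/2.70 = 12.2 s

Phase 3 (decelerating): v₀ = 2.70 m/s, a = -1.1 m/s².
v = v₀ + at → t = (0 − 2.70) / -1.1 = 2.45 s
v² = v₀² + 2aΔx → Δx = (0² − 2.70²)/(2·-1.1) = 3.31 m
Total distance = 108 + 33.0 + 3.31 = 145 m

144.7 m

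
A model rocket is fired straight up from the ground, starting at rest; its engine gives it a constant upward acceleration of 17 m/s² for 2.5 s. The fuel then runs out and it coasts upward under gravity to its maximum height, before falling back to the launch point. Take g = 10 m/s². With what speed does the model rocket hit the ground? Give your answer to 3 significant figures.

53.6 m/s

Phase 1 (powered ascent): v₀ = 0 m/s, a = 17 m/s².
v = v₀ + at = 0 + (17)(2.5) = 42.5 m/s
Δx = v₀t + ½at² = 0·2.5 + 0.5·17·2.5² = 53.1 m

Phase 2 (coasting upward): v₀ = 42.5 m/s, a = -10 m/s².
v = v₀ + at → t = (0 − 42.5) / -10 = 4.25 s
v² = v₀² + 2aΔx → Δx = (0² − 42.5²)/(2·-10) = 90.3 m

Phase 3 (free fall): v₀ = 0 m/s, a = -10 m/s².
Falls 143 m from rest: t = √(2·143/10) = 5.36 s; v = g·t = 53.6 m/s.
Impact speed = 53.6 m/s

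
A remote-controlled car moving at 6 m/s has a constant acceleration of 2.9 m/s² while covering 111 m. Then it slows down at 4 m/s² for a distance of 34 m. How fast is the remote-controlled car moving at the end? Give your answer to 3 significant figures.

Phase 1 (accelerating): v₀ = 6.00 m/s, a = 2.9 m/s².
v² = v₀² + 2aΔx = 6.00² + 2·2.9·111 = 680 → v = 26.1 m/s
t = (v − v₀)/a = (26.1 − 6.00)/2.9 = 6.92 s

Phase 2 (decelerating): v₀ = 26.1 m/s, a = -4 m/s².
v² = v₀² + 2aΔx = 26.1² + 2·-4·34 = 408 → v = 20.2 m/s
t = (v − v₀)/a = (20.2 − 26.1)/-4 = 1.47 s
Final speed = 20.2 m/s

20.2 m/s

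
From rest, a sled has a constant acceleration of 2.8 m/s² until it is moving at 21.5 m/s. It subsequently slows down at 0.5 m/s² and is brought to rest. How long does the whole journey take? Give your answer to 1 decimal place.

50.7 s

Phase 1 (accelerating): v₀ = 0 m/s, a = 2.8 m/s².
v = v₀ + at → t = (21.5 − 0) / 2.8 = 7.68 s
v² = v₀² + 2aΔx → Δx = (21.5² − 0²)/(2·2.8) = 82.5 m

Phase 2 (decelerating): v₀ = 21.5 m/s, a = -0.5 m/s².
v = v₀ + at → t = (0 − 21.5) / -0.5 = 43.0 s
v² = v₀² + 2aΔx → Δx = (0² − 21.5²)/(2·-0.5) = 462 m
Total time = 7.68 + 43.0 = 50.7 s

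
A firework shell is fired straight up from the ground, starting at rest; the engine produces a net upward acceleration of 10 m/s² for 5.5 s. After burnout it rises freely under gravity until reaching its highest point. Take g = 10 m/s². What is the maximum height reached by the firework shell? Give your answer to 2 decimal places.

302.50 m

Phase 1 (powered ascent): v₀ = 0 m/s, a = 10 m/s².
v = v₀ + at = 0 + (10)(5.5) = 55.0 m/s
Δx = v₀t + ½at² = 0·5.5 + 0.5·10·5.5² = 151 m

Phase 2 (coasting upward): v₀ = 55.0 m/s, a = -10 m/s².
v = v₀ + at → t = (0 − 55.0) / -10 = 5.50 s
v² = v₀² + 2aΔx → Δx = (0² − 55.0²)/(2·-10) = 151 m
Maximum height = 151 + 151 = 302 m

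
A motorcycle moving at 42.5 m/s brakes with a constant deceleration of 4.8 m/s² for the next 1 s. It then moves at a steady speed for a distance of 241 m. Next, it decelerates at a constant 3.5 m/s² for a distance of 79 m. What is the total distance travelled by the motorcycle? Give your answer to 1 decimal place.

Phase 1 (decelerating): v₀ = 42.5 m/s, a = -4.8 m/s².
v = v₀ + at = 42.5 + (-4.8)(1) = 37.7 m/s
Δx = v₀t + ½at² = 42.5·1 + 0.5·-4.8·1² = 40.1 m

Phase 2 (constant speed): v₀ = 37.7 m/s, a = 0 m/s².
Constant speed: t = d/v = 241/37.7 = 6.39 s

Phase 3 (decelerating): v₀ = 37.7 m/s, a = -3.5 m/s².
v² = v₀² + 2aΔx = 37.7² + 2·-3.5·79 = 868 → v = 29.5 m/s
t = (v − v₀)/a = (29.5 − 37.7)/-3.5 = 2.35 s
Total distance = 40.1 + 241 + 79.0 = 360 m

360.1 m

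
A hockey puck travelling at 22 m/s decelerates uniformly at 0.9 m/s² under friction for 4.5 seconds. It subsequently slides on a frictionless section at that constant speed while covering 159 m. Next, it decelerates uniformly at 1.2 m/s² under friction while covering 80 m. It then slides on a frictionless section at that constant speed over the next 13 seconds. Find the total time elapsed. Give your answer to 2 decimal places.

Phase 1 (decelerating): v₀ = 22.0 m/s, a = -0.9 m/s².
v = v₀ + at = 22.0 + (-0.9)(4.5) = 17.9 m/s
Δx = v₀t + ½at² = 22.0·4.5 + 0.5·-0.9·4.5² = 89.9 m

Phase 2 (constant speed): v₀ = 17.9 m/s, a = 0 m/s².
Constant speed: t = d/v = 159/17.9 = 8.86 s

Phase 3 (decelerating): v₀ = 17.9 m/s, a = -1.2 m/s².
v² = v₀² + 2aΔx = 17.9² + 2·-1.2·80 = 130 → v = 11.4 m/s
t = (v − v₀)/a = (11.4 − 17.9)/-1.2 = 5.45 s

Phase 4 (constant speed): v₀ = 11.4 m/s, a = 0 m/s².
v = v₀ + at = 11.4 + (0)(13) = 11.4 m/s
Δx = v₀t + ½at² = 11.4·13 + 0.5·0·13² = 148 m
Total time = 4.50 + 8.86 + 5.45 + 13.0 = 31.8 s

31.81 s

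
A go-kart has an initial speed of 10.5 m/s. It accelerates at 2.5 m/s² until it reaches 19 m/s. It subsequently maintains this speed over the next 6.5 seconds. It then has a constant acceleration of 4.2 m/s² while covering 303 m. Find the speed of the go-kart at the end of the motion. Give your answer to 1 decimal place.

53.9 m/s

Phase 1 (accelerating): v₀ = 10.5 m/s, a = 2.5 m/s².
v = v₀ + at → t = (19 − 10.5) / 2.5 = 3.40 s
v² = v₀² + 2aΔx → Δx = (19² − 10.5²)/(2·2.5) = 50.1 m

Phase 2 (constant speed): v₀ = 19.0 m/s, a = 0 m/s².
v = v₀ + at = 19.0 + (0)(6.5) = 19.0 m/s
Δx = v₀t + ½at² = 19.0·6.5 + 0.5·0·6.5² = 124 m

Phase 3 (accelerating): v₀ = 19.0 m/s, a = 4.2 m/s².
v² = v₀² + 2aΔx = 19.0² + 2·4.2·303 = 2910 → v = 53.9 m/s
t = (v − v₀)/a = (53.9 − 19.0)/4.2 = 8.31 s
Final speed = 53.9 m/s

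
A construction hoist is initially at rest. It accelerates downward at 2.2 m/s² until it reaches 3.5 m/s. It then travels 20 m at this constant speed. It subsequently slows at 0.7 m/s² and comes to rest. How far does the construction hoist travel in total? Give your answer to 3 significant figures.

31.5 m

Phase 1 (accelerating): v₀ = 0 m/s, a = 2.2 m/s².
v = v₀ + at → t = (3.5 − 0) / 2.2 = 1.59 s
v² = v₀² + 2aΔx → Δx = (3.5² − 0²)/(2·2.2) = 2.78 m

Phase 2 (constant speed): v₀ = 3.50 m/s, a = 0 m/s².
Constant speed: t = d/v = 20/3.50 = 5.71 s

Phase 3 (decelerating): v₀ = 3.50 m/s, a = -0.7 m/s².
v = v₀ + at → t = (0 − 3.50) / -0.7 = 5.00 s
v² = v₀² + 2aΔx → Δx = (0² − 3.50²)/(2·-0.7) = 8.75 m
Total distance = 2.78 + 20.0 + 8.75 = 31.5 m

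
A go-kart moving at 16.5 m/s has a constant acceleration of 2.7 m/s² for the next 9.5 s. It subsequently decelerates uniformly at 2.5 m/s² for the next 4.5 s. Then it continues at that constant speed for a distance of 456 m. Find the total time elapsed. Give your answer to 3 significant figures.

Phase 1 (accelerating): v₀ = 16.5 m/s, a = 2.7 m/s².
v = v₀ + at = 16.5 + (2.7)(9.5) = 42.2 m/s
Δx = v₀t + ½at² = 16.5·9.5 + 0.5·2.7·9.5² = 279 m

Phase 2 (decelerating): v₀ = 42.2 m/s, a = -2.5 m/s².
v = v₀ + at = 42.2 + (-2.5)(4.5) = 30.9 m/s
Δx = v₀t + ½at² = 42.2·4.5 + 0.5·-2.5·4.5² = 164 m

Phase 3 (constant speed): v₀ = 30.9 m/s, a = 0 m/s².
Constant speed: t = d/v = 456/30.9 = 14.8 s
Total time = 9.50 + 4.50 + 14.8 = 28.8 s

28.8 s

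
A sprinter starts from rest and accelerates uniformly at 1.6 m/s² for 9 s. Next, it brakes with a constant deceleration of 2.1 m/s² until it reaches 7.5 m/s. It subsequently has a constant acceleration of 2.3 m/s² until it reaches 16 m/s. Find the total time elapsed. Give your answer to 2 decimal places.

15.98 s

Phase 1 (accelerating): v₀ = 0 m/s, a = 1.6 m/s².
v = v₀ + at = 0 + (1.6)(9) = 14.4 m/s
Δx = v₀t + ½at² = 0·9 + 0.5·1.6·9² = 64.8 m

Phase 2 (decelerating): v₀ = 14.4 m/s, a = -2.1 m/s².
v = v₀ + at → t = (7.5 − 14.4) / -2.1 = 3.29 s
v² = v₀² + 2aΔx → Δx = (7.5² − 14.4²)/(2·-2.1) = 36.0 m

Phase 3 (accelerating): v₀ = 7.50 m/s, a = 2.3 m/s².
v = v₀ + at → t = (16 − 7.50) / 2.3 = 3.70 s
v² = v₀² + 2aΔx → Δx = (16² − 7.50²)/(2·2.3) = 43.4 m
Total time = 9.00 + 3.29 + 3.70 = 16.0 s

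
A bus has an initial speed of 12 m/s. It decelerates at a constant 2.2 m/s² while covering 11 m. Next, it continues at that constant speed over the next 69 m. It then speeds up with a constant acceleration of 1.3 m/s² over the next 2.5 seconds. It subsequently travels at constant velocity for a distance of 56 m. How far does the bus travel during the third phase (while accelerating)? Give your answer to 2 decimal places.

Phase 1 (decelerating): v₀ = 12.0 m/s, a = -2.2 m/s².
v² = v₀² + 2aΔx = 12.0² + 2·-2.2·11 = 95.6 → v = 9.78 m/s
t = (v − v₀)/a = (9.78 − 12.0)/-2.2 = 1.01 s

Phase 2 (constant speed): v₀ = 9.78 m/s, a = 0 m/s².
Constant speed: t = d/v = 69/9.78 = 7.06 s

Phase 3 (accelerating): v₀ = 9.78 m/s, a = 1.3 m/s².
v = v₀ + at = 9.78 + (1.3)(2.5) = 13.0 m/s
Δx = v₀t + ½at² = 9.78·2.5 + 0.5·1.3·2.5² = 28.5 m
Distance in phase 3 = 28.5 m

28.51 m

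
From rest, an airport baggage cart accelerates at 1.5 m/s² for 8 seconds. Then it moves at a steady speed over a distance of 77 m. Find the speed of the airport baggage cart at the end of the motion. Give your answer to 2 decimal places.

12.00 m/s

Phase 1 (accelerating): v₀ = 0 m/s, a = 1.5 m/s².
v = v₀ + at = 0 + (1.5)(8) = 12.0 m/s
Δx = v₀t + ½at² = 0·8 + 0.5·1.5·8² = 48.0 m

Phase 2 (constant speed): v₀ = 12.0 m/s, a = 0 m/s².
Constant speed: t = d/v = 77/12.0 = 6.42 s
Final speed = 12.0 m/s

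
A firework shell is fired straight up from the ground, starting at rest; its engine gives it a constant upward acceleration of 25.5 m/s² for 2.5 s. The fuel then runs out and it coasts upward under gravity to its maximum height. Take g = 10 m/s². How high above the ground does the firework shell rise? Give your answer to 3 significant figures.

283 m

Phase 1 (powered ascent): v₀ = 0 m/s, a = 25.5 m/s².
v = v₀ + at = 0 + (25.5)(2.5) = 63.8 m/s
Δx = v₀t + ½at² = 0·2.5 + 0.5·25.5·2.5² = 79.7 m

Phase 2 (coasting upward): v₀ = 63.8 m/s, a = -10 m/s².
v = v₀ + at → t = (0 − 63.8) / -10 = 6.38 s
v² = v₀² + 2aΔx → Δx = (0² − 63.8²)/(2·-10) = 203 m
Maximum height = 79.7 + 203 = 283 m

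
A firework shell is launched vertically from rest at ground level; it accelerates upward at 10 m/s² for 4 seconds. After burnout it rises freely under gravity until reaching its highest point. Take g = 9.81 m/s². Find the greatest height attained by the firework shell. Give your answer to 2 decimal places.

Phase 1 (powered ascent): v₀ = 0 m/s, a = 10 m/s².
v = v₀ + at = 0 + (10)(4) = 40.0 m/s
Δx = v₀t + ½at² = 0·4 + 0.5·10·4² = 80.0 m

Phase 2 (coasting upward): v₀ = 40.0 m/s, a = -9.81 m/s².
v = v₀ + at → t = (0 − 40.0) / -9.81 = 4.08 s
v² = v₀² + 2aΔx → Δx = (0² − 40.0²)/(2·-9.81) = 81.5 m
Maximum height = 80.0 + 81.5 = 162 m

161.55 m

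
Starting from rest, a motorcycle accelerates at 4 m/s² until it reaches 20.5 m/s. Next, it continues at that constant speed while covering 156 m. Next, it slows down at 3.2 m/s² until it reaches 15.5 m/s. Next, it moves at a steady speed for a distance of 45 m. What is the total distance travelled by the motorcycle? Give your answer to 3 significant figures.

282 m

Phase 1 (accelerating): v₀ = 0 m/s, a = 4 m/s².
v = v₀ + at → t = (20.5 − 0) / 4 = 5.12 s
v² = v₀² + 2aΔx → Δx = (20.5² − 0²)/(2·4) = 52.5 m

Phase 2 (constant speed): v₀ = 20.5 m/s, a = 0 m/s².
Constant speed: t = d/v = 156/20.5 = 7.61 s

Phase 3 (decelerating): v₀ = 20.5 m/s, a = -3.2 m/s².
v = v₀ + at → t = (15.5 − 20.5) / -3.2 = 1.56 s
v² = v₀² + 2aΔx → Δx = (15.5² − 20.5²)/(2·-3.2) = 28.1 m

Phase 4 (constant speed): v₀ = 15.5 m/s, a = 0 m/s².
Constant speed: t = d/v = 45/15.5 = 2.90 s
Total distance = 52.5 + 156 + 28.1 + 45.0 = 282 m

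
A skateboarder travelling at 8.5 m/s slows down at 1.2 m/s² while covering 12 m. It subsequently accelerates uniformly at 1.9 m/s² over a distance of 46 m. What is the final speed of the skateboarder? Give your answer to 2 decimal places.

Phase 1 (decelerating): v₀ = 8.50 m/s, a = -1.2 m/s².
v² = v₀² + 2aΔx = 8.50² + 2·-1.2·12 = 43.5 → v = 6.59 m/s
t = (v − v₀)/a = (6.59 − 8.50)/-1.2 = 1.59 s

Phase 2 (accelerating): v₀ = 6.59 m/s, a = 1.9 m/s².
v² = v₀² + 2aΔx = 6.59² + 2·1.9·46 = 218 → v = 14.8 m/s
t = (v − v₀)/a = (14.8 − 6.59)/1.9 = 4.31 s
Final speed = 14.8 m/s

14.77 m/s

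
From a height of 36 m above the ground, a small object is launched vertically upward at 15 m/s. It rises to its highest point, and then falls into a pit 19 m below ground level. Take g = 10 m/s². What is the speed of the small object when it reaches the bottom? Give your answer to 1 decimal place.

36.4 m/s

Phase 1 (rising): v₀ = 15.0 m/s, a = -10 m/s².
v = v₀ + at → t = (0 − 15.0) / -10 = 1.50 s
v² = v₀² + 2aΔx → Δx = (0² − 15.0²)/(2·-10) = 11.2 m

Phase 2 (falling): v₀ = 0 m/s, a = -10 m/s².
Falls 66.2 m from rest: t = √(2·66.2/10) = 3.64 s; v = g·t = 36.4 m/s.
Final speed = 36.4 m/s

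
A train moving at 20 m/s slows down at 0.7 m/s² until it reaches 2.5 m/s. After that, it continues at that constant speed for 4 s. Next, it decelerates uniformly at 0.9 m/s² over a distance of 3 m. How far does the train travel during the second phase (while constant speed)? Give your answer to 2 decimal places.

Phase 1 (decelerating): v₀ = 20.0 m/s, a = -0.7 m/s².
v = v₀ + at → t = (2.5 − 20.0) / -0.7 = 25.0 s
v² = v₀² + 2aΔx → Δx = (2.5² − 20.0²)/(2·-0.7) = 281 m

Phase 2 (constant speed): v₀ = 2.50 m/s, a = 0 m/s².
v = v₀ + at = 2.50 + (0)(4) = 2.50 m/s
Δx = v₀t + ½at² = 2.50·4 + 0.5·0·4² = 10.0 m
Distance in phase 2 = 10.0 m

10.00 m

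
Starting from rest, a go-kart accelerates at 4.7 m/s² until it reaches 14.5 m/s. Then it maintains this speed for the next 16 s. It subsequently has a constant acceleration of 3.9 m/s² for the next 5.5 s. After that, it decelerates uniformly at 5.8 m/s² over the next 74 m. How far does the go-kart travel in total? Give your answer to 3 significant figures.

467 m

Phase 1 (accelerating): v₀ = 0 m/s, a = 4.7 m/s².
v = v₀ + at → t = (14.5 − 0) / 4.7 = 3.09 s
v² = v₀² + 2aΔx → Δx = (14.5² − 0²)/(2·4.7) = 22.4 m

Phase 2 (constant speed): v₀ = 14.5 m/s, a = 0 m/s².
v = v₀ + at = 14.5 + (0)(16) = 14.5 m/s
Δx = v₀t + ½at² = 14.5·16 + 0.5·0·16² = 232 m

Phase 3 (accelerating): v₀ = 14.5 m/s, a = 3.9 m/s².
v = v₀ + at = 14.5 + (3.9)(5.5) = 36.0 m/s
Δx = v₀t + ½at² = 14.5·5.5 + 0.5·3.9·5.5² = 139 m

Phase 4 (decelerating): v₀ = 36.0 m/s, a = -5.8 m/s².
v² = v₀² + 2aΔx = 36.0² + 2·-5.8·74 = 434 → v = 20.8 m/s
t = (v − v₀)/a = (20.8 − 36.0)/-5.8 = 2.61 s
Total distance = 22.4 + 232 + 139 + 74.0 = 467 m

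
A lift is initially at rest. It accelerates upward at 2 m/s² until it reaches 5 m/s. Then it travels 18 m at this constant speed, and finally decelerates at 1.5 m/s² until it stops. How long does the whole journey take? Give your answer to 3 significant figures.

Phase 1 (accelerating): v₀ = 0 m/s, a = 2 m/s².
v = v₀ + at → t = (5 − 0) / 2 = 2.50 s
v² = v₀² + 2aΔx → Δx = (5² − 0²)/(2·2) = 6.25 m

Phase 2 (constant speed): v₀ = 5.00 m/s, a = 0 m/s².
Constant speed: t = d/v = 18/5.00 = 3.60 s

Phase 3 (decelerating): v₀ = 5.00 m/s, a = -1.5 m/s².
v = v₀ + at → t = (0 − 5.00) / -1.5 = 3.33 s
v² = v₀² + 2aΔx → Δx = (0² − 5.00²)/(2·-1.5) = 8.33 m
Total time = 2.50 + 3.60 + 3.33 = 9.43 s

9.43 s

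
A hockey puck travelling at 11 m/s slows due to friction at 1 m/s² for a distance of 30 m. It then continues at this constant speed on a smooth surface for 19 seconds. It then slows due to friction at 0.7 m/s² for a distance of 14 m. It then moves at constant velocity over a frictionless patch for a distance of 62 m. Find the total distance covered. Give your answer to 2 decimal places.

254.39 m

Phase 1 (decelerating): v₀ = 11.0 m/s, a = -1 m/s².
v² = v₀² + 2aΔx = 11.0² + 2·-1·30 = 61.0 → v = 7.81 m/s
t = (v − v₀)/a = (7.81 − 11.0)/-1 = 3.19 s

Phase 2 (constant speed): v₀ = 7.81 m/s, a = 0 m/s².
v = v₀ + at = 7.81 + (0)(19) = 7.81 m/s
Δx = v₀t + ½at² = 7.81·19 + 0.5·0·19² = 148 m

Phase 3 (decelerating): v₀ = 7.81 m/s, a = -0.7 m/s².
v² = v₀² + 2aΔx = 7.81² + 2·-0.7·14 = 41.4 → v = 6.43 m/s
t = (v − v₀)/a = (6.43 − 7.81)/-0.7 = 1.97 s

Phase 4 (constant speed): v₀ = 6.43 m/s, a = 0 m/s².
Constant speed: t = d/v = 62/6.43 = 9.64 s
Total distance = 30.0 + 148 + 14.0 + 62.0 = 254 m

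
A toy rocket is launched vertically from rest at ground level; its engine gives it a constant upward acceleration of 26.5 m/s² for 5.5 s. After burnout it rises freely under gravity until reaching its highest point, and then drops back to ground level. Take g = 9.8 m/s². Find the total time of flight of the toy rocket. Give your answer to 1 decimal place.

37.8 s

Phase 1 (powered ascent): v₀ = 0 m/s, a = 26.5 m/s².
v = v₀ + at = 0 + (26.5)(5.5) = 146 m/s
Δx = v₀t + ½at² = 0·5.5 + 0.5·26.5·5.5² = 401 m

Phase 2 (coasting upward): v₀ = 146 m/s, a = -9.8 m/s².
v = v₀ + at → t = (0 − 146) / -9.8 = 14.9 s
v² = v₀² + 2aΔx → Δx = (0² − 146²)/(2·-9.8) = 1080 m

Phase 3 (free fall): v₀ = 0 m/s, a = -9.8 m/s².
Falls 1480 m from rest: t = √(2·1480/9.8) = 17.4 s; v = g·t = 171 m/s.
Total time = 5.50 + 14.9 + 17.4 = 37.8 s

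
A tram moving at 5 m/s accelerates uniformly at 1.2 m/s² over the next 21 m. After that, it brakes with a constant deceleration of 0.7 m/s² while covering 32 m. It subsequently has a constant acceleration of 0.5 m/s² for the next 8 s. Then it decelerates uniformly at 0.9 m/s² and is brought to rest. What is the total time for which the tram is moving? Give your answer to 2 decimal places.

26.16 s

Phase 1 (accelerating): v₀ = 5.00 m/s, a = 1.2 m/s².
v² = v₀² + 2aΔx = 5.00² + 2·1.2·21 = 75.4 → v = 8.68 m/s
t = (v − v₀)/a = (8.68 − 5.00)/1.2 = 3.07 s

Phase 2 (decelerating): v₀ = 8.68 m/s, a = -0.7 m/s².
v² = v₀² + 2aΔx = 8.68² + 2·-0.7·32 = 30.6 → v = 5.53 m/s
t = (v − v₀)/a = (5.53 − 8.68)/-0.7 = 4.50 s

Phase 3 (accelerating): v₀ = 5.53 m/s, a = 0.5 m/s².
v = v₀ + at = 5.53 + (0.5)(8) = 9.53 m/s
Δx = v₀t + ½at² = 5.53·8 + 0.5·0.5·8² = 60.3 m

Phase 4 (decelerating): v₀ = 9.53 m/s, a = -0.9 m/s².
v = v₀ + at → t = (0 − 9.53) / -0.9 = 10.6 s
v² = v₀² + 2aΔx → Δx = (0² − 9.53²)/(2·-0.9) = 50.5 m
Total time = 3.07 + 4.50 + 8.00 + 10.6 = 26.2 s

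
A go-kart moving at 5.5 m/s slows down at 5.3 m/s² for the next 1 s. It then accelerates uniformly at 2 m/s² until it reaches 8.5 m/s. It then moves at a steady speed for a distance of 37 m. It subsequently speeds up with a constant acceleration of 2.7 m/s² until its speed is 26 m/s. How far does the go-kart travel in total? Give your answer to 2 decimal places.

Phase 1 (decelerating): v₀ = 5.50 m/s, a = -5.3 m/s².
v = v₀ + at = 5.50 + (-5.3)(1) = 0.200 m/s
Δx = v₀t + ½at² = 5.50·1 + 0.5·-5.3·1² = 2.85 m

Phase 2 (accelerating): v₀ = 0.200 m/s, a = 2 m/s².
v = v₀ + at → t = (8.5 − 0.200) / 2 = 4.15 s
v² = v₀² + 2aΔx → Δx = (8.5² − 0.200²)/(2·2) = 18.1 m

Phase 3 (constant speed): v₀ = 8.50 m/s, a = 0 m/s².
Constant speed: t = d/v = 37/8.50 = 4.35 s

Phase 4 (accelerating): v₀ = 8.50 m/s, a = 2.7 m/s².
v = v₀ + at → t = (26 − 8.50) / 2.7 = 6.48 s
v² = v₀² + 2aΔx → Δx = (26² − 8.50²)/(2·2.7) = 112 m
Total distance = 2.85 + 18.1 + 37.0 + 112 = 170 m

169.71 m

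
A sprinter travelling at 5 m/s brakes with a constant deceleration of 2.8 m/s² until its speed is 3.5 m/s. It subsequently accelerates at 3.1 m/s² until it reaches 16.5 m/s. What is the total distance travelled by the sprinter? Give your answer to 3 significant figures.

Phase 1 (decelerating): v₀ = 5.00 m/s, a = -2.8 m/s².
v = v₀ + at → t = (3.5 − 5.00) / -2.8 = 0.536 s
v² = v₀² + 2aΔx → Δx = (3.5² − 5.00²)/(2·-2.8) = 2.28 m

Phase 2 (accelerating): v₀ = 3.50 m/s, a = 3.1 m/s².
v = v₀ + at → t = (16.5 − 3.50) / 3.1 = 4.19 s
v² = v₀² + 2aΔx → Δx = (16.5² − 3.50²)/(2·3.1) = 41.9 m
Total distance = 2.28 + 41.9 = 44.2 m

44.2 m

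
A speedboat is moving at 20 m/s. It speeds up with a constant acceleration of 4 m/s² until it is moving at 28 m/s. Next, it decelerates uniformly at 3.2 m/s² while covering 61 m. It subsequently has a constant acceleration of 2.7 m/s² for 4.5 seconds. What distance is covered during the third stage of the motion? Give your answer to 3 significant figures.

117 m

Phase 1 (accelerating): v₀ = 20.0 m/s, a = 4 m/s².
v = v₀ + at → t = (28 − 20.0) / 4 = 2.00 s
v² = v₀² + 2aΔx → Δx = (28² − 20.0²)/(2·4) = 48.0 m

Phase 2 (decelerating): v₀ = 28.0 m/s, a = -3.2 m/s².
v² = v₀² + 2aΔx = 28.0² + 2·-3.2·61 = 394 → v = 19.8 m/s
t = (v − v₀)/a = (19.8 − 28.0)/-3.2 = 2.55 s

Phase 3 (accelerating): v₀ = 19.8 m/s, a = 2.7 m/s².
v = v₀ + at = 19.8 + (2.7)(4.5) = 32.0 m/s
Δx = v₀t + ½at² = 19.8·4.5 + 0.5·2.7·4.5² = 117 m
Distance in phase 3 = 117 m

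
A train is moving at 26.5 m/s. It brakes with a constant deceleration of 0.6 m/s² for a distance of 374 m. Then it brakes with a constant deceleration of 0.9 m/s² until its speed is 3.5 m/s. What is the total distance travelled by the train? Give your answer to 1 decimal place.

508.0 m

Phase 1 (decelerating): v₀ = 26.5 m/s, a = -0.6 m/s².
v² = v₀² + 2aΔx = 26.5² + 2·-0.6·374 = 253 → v = 15.9 m/s
t = (v − v₀)/a = (15.9 − 26.5)/-0.6 = 17.6 s

Phase 2 (decelerating): v₀ = 15.9 m/s, a = -0.9 m/s².
v = v₀ + at → t = (3.5 − 15.9) / -0.9 = 13.8 s
v² = v₀² + 2aΔx → Δx = (3.5² − 15.9²)/(2·-0.9) = 134 m
Total distance = 374 + 134 = 508 m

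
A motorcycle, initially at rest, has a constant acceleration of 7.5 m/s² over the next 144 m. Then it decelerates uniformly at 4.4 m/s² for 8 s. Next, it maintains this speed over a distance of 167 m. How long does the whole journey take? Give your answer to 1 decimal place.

Phase 1 (accelerating): v₀ = 0 m/s, a = 7.5 m/s².
v² = v₀² + 2aΔx = 0² + 2·7.5·144 = 2160 → v = 46.5 m/s
t = (v − v₀)/a = (46.5 − 0)/7.5 = 6.20 s

Phase 2 (decelerating): v₀ = 46.5 m/s, a = -4.4 m/s².
v = v₀ + at = 46.5 + (-4.4)(8) = 11.3 m/s
Δx = v₀t + ½at² = 46.5·8 + 0.5·-4.4·8² = 231 m

Phase 3 (constant speed): v₀ = 11.3 m/s, a = 0 m/s².
Constant speed: t = d/v = 167/11.3 = 14.8 s
Total time = 6.20 + 8.00 + 14.8 = 29.0 s

29.0 s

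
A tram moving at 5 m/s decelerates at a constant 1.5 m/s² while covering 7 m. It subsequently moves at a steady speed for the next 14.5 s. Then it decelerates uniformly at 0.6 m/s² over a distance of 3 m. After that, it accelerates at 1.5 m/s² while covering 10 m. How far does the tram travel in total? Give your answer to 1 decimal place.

49.0 m

Phase 1 (decelerating): v₀ = 5.00 m/s, a = -1.5 m/s².
v² = v₀² + 2aΔx = 5.00² + 2·-1.5·7 = 4.00 → v = 2.00 m/s
t = (v − v₀)/a = (2.00 − 5.00)/-1.5 = 2.00 s

Phase 2 (constant speed): v₀ = 2.00 m/s, a = 0 m/s².
v = v₀ + at = 2.00 + (0)(14.5) = 2.00 m/s
Δx = v₀t + ½at² = 2.00·14.5 + 0.5·0·14.5² = 29.0 m

Phase 3 (decelerating): v₀ = 2.00 m/s, a = -0.6 m/s².
v² = v₀² + 2aΔx = 2.00² + 2·-0.6·3 = 0.400 → v = 0.632 m/s
t = (v − v₀)/a = (0.632 − 2.00)/-0.6 = 2.28 s

Phase 4 (accelerating): v₀ = 0.632 m/s, a = 1.5 m/s².
v² = v₀² + 2aΔx = 0.632² + 2·1.5·10 = 30.4 → v = 5.51 m/s
t = (v − v₀)/a = (5.51 − 0.632)/1.5 = 3.25 s
Total distance = 7.00 + 29.0 + 3.00 + 10.0 = 49.0 m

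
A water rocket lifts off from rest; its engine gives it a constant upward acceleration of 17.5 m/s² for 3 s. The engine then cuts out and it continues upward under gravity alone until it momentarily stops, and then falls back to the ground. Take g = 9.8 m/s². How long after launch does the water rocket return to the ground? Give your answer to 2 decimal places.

Phase 1 (powered ascent): v₀ = 0 m/s, a = 17.5 m/s².
v = v₀ + at = 0 + (17.5)(3) = 52.5 m/s
Δx = v₀t + ½at² = 0·3 + 0.5·17.5·3² = 78.8 m

Phase 2 (coasting upward): v₀ = 52.5 m/s, a = -9.8 m/s².
v = v₀ + at → t = (0 − 52.5) / -9.8 = 5.36 s
v² = v₀² + 2aΔx → Δx = (0² − 52.5²)/(2·-9.8) = 141 m

Phase 3 (free fall): v₀ = 0 m/s, a = -9.8 m/s².
Falls 219 m from rest: t = √(2·219/9.8) = 6.69 s; v = g·t = 65.6 m/s.
Total time = 3.00 + 5.36 + 6.69 = 15.0 s

15.05 s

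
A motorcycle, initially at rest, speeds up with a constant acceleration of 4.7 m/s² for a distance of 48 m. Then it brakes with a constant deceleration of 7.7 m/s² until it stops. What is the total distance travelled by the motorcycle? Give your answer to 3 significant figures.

Phase 1 (accelerating): v₀ = 0 m/s, a = 4.7 m/s².
v² = v₀² + 2aΔx = 0² + 2·4.7·48 = 451 → v = 21.2 m/s
t = (v − v₀)/a = (21.2 − 0)/4.7 = 4.52 s

Phase 2 (decelerating): v₀ = 21.2 m/s, a = -7.7 m/s².
v = v₀ + at → t = (0 − 21.2) / -7.7 = 2.76 s
v² = v₀² + 2aΔx → Δx = (0² − 21.2²)/(2·-7.7) = 29.3 m
Total distance = 48.0 + 29.3 = 77.3 m

77.3 m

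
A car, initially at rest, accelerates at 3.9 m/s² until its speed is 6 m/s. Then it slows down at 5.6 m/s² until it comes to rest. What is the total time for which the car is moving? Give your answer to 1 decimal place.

Phase 1 (accelerating): v₀ = 0 m/s, a = 3.9 m/s².
v = v₀ + at → t = (6 − 0) / 3.9 = 1.54 s
v² = v₀² + 2aΔx → Δx = (6² − 0²)/(2·3.9) = 4.62 m

Phase 2 (decelerating): v₀ = 6.00 m/s, a = -5.6 m/s².
v = v₀ + at → t = (0 − 6.00) / -5.6 = 1.07 s
v² = v₀² + 2aΔx → Δx = (0² − 6.00²)/(2·-5.6) = 3.21 m
Total time = 1.54 + 1.07 = 2.61 s

2.6 s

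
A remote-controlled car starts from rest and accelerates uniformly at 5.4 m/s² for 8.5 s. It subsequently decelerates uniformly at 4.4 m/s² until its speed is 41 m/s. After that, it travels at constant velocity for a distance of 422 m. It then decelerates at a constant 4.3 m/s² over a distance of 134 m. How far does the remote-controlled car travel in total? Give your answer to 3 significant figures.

Phase 1 (accelerating): v₀ = 0 m/s, a = 5.4 m/s².
v = v₀ + at = 0 + (5.4)(8.5) = 45.9 m/s
Δx = v₀t + ½at² = 0·8.5 + 0.5·5.4·8.5² = 195 m

Phase 2 (decelerating): v₀ = 45.9 m/s, a = -4.4 m/s².
v = v₀ + at → t = (41 − 45.9) / -4.4 = 1.11 s
v² = v₀² + 2aΔx → Δx = (41² − 45.9²)/(2·-4.4) = 48.4 m

Phase 3 (constant speed): v₀ = 41.0 m/s, a = 0 m/s².
Constant speed: t = d/v = 422/41.0 = 10.3 s

Phase 4 (decelerating): v₀ = 41.0 m/s, a = -4.3 m/s².
v² = v₀² + 2aΔx = 41.0² + 2·-4.3·134 = 529 → v = 23.0 m/s
t = (v − v₀)/a = (23.0 − 41.0)/-4.3 = 4.19 s
Total distance = 195 + 48.4 + 422 + 134 = 799 m

799 m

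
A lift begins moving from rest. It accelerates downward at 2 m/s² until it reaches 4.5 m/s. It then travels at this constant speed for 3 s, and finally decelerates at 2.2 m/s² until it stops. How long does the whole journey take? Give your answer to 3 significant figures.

Phase 1 (accelerating): v₀ = 0 m/s, a = 2 m/s².
v = v₀ + at → t = (4.5 − 0) / 2 = 2.25 s
v² = v₀² + 2aΔx → Δx = (4.5² − 0²)/(2·2) = 5.06 m

Phase 2 (constant speed): v₀ = 4.50 m/s, a = 0 m/s².
v = v₀ + at = 4.50 + (0)(3) = 4.50 m/s
Δx = v₀t + ½at² = 4.50·3 + 0.5·0·3² = 13.5 m

Phase 3 (decelerating): v₀ = 4.50 m/s, a = -2.2 m/s².
v = v₀ + at → t = (0 − 4.50) / -2.2 = 2.05 s
v² = v₀² + 2aΔx → Δx = (0² − 4.50²)/(2·-2.2) = 4.60 m
Total time = 2.25 + 3.00 + 2.05 = 7.30 s

7.30 s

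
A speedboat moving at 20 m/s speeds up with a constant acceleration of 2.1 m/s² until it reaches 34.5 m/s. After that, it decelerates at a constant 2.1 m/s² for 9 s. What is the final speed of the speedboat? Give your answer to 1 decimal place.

Phase 1 (accelerating): v₀ = 20.0 m/s, a = 2.1 m/s².
v = v₀ + at → t = (34.5 − 20.0) / 2.1 = 6.90 s
v² = v₀² + 2aΔx → Δx = (34.5² − 20.0²)/(2·2.1) = 188 m

Phase 2 (decelerating): v₀ = 34.5 m/s, a = -2.1 m/s².
v = v₀ + at = 34.5 + (-2.1)(9) = 15.6 m/s
Δx = v₀t + ½at² = 34.5·9 + 0.5·-2.1·9² = 225 m
Final speed = 15.6 m/s

15.6 m/s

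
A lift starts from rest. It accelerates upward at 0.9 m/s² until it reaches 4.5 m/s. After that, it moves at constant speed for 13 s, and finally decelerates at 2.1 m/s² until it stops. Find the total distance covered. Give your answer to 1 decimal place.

Phase 1 (accelerating): v₀ = 0 m/s, a = 0.9 m/s².
v = v₀ + at → t = (4.5 − 0) / 0.9 = 5.00 s
v² = v₀² + 2aΔx → Δx = (4.5² − 0²)/(2·0.9) = 11.2 m

Phase 2 (constant speed): v₀ = 4.50 m/s, a = 0 m/s².
v = v₀ + at = 4.50 + (0)(13) = 4.50 m/s
Δx = v₀t + ½at² = 4.50·13 + 0.5·0·13² = 58.5 m

Phase 3 (decelerating): v₀ = 4.50 m/s, a = -2.1 m/s².
v = v₀ + at → t = (0 − 4.50) / -2.1 = 2.14 s
v² = v₀² + 2aΔx → Δx = (0² − 4.50²)/(2·-2.1) = 4.82 m
Total distance = 11.2 + 58.5 + 4.82 = 74.6 m

74.6 m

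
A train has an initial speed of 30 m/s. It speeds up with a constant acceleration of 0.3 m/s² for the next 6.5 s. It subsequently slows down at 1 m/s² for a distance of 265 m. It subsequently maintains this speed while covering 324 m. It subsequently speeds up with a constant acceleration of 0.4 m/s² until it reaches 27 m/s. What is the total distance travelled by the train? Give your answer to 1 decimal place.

Phase 1 (accelerating): v₀ = 30.0 m/s, a = 0.3 m/s².
v = v₀ + at = 30.0 + (0.3)(6.5) = 31.9 m/s
Δx = v₀t + ½at² = 30.0·6.5 + 0.5·0.3·6.5² = 201 m

Phase 2 (decelerating): v₀ = 31.9 m/s, a = -1 m/s².
v² = v₀² + 2aΔx = 31.9² + 2·-1·265 = 491 → v = 22.2 m/s
t = (v − v₀)/a = (22.2 − 31.9)/-1 = 9.80 s

Phase 3 (constant speed): v₀ = 22.2 m/s, a = 0 m/s².
Constant speed: t = d/v = 324/22.2 = 14.6 s

Phase 4 (accelerating): v₀ = 22.2 m/s, a = 0.4 m/s².
v = v₀ + at → t = (27 − 22.2) / 0.4 = 12.1 s
v² = v₀² + 2aΔx → Δx = (27² − 22.2²)/(2·0.4) = 298 m
Total distance = 201 + 265 + 324 + 298 = 1090 m

1088.1 m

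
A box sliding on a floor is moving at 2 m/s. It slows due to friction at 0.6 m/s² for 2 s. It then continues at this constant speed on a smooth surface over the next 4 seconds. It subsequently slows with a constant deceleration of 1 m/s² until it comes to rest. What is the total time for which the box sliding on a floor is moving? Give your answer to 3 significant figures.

6.80 s

Phase 1 (decelerating): v₀ = 2.00 m/s, a = -0.6 m/s².
v = v₀ + at = 2.00 + (-0.6)(2) = 0.800 m/s
Δx = v₀t + ½at² = 2.00·2 + 0.5·-0.6·2² = 2.80 m

Phase 2 (constant speed): v₀ = 0.800 m/s, a = 0 m/s².
v = v₀ + at = 0.800 + (0)(4) = 0.800 m/s
Δx = v₀t + ½at² = 0.800·4 + 0.5·0·4² = 3.20 m

Phase 3 (decelerating): v₀ = 0.800 m/s, a = -1 m/s².
v = v₀ + at → t = (0 − 0.800) / -1 = 0.800 s
v² = v₀² + 2aΔx → Δx = (0² − 0.800²)/(2·-1) = 0.320 m
Total time = 2.00 + 4.00 + 0.800 = 6.80 s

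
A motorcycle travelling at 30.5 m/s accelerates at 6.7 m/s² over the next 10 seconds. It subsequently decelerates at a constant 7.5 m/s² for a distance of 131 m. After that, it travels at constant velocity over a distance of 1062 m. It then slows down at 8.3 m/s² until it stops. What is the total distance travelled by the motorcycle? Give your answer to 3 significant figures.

2290 m

Phase 1 (accelerating): v₀ = 30.5 m/s, a = 6.7 m/s².
v = v₀ + at = 30.5 + (6.7)(10) = 97.5 m/s
Δx = v₀t + ½at² = 30.5·10 + 0.5·6.7·10² = 640 m

Phase 2 (decelerating): v₀ = 97.5 m/s, a = -7.5 m/s².
v² = v₀² + 2aΔx = 97.5² + 2·-7.5·131 = 7540 → v = 86.8 m/s
t = (v − v₀)/a = (86.8 − 97.5)/-7.5 = 1.42 s

Phase 3 (constant speed): v₀ = 86.8 m/s, a = 0 m/s².
Constant speed: t = d/v = 1062/86.8 = 12.2 s

Phase 4 (decelerating): v₀ = 86.8 m/s, a = -8.3 m/s².
v = v₀ + at → t = (0 − 86.8) / -8.3 = 10.5 s
v² = v₀² + 2aΔx → Δx = (0² − 86.8²)/(2·-8.3) = 454 m
Total distance = 640 + 131 + 1060 + 454 = 2290 m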